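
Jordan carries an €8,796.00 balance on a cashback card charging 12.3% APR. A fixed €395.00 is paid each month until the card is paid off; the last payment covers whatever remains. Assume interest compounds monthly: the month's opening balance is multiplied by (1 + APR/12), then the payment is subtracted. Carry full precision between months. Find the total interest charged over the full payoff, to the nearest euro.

€1,240

Monthly rate r = 12.3%/12 = 1.025% = 0.01025.
Payoff takes n = ⌈−ln(1 − rB₀/P)/ln(1+r)⌉ = ⌈25.407⌉ = 26 payments; the last is €161.22.
Total paid = 25·€395.00 + €161.22 = €10,036.22.
Total interest = total paid − principal = €10,036.22 − €8,796.00 = €1,240.22.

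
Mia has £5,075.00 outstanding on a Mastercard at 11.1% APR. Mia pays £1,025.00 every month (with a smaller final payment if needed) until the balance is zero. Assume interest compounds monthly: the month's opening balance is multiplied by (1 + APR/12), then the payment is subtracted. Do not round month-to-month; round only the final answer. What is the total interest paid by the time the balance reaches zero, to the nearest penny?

Monthly rate r = 11.1%/12 = 0.925% = 0.00925.
Payoff takes n = ⌈−ln(1 − rB₀/P)/ln(1+r)⌉ = ⌈5.092⌉ = 6 payments; the last is £94.27.
Total paid = 5·£1,025.00 + £94.27 = £5,219.27.
Total interest = total paid − principal = £5,219.27 − £5,075.00 = £144.27.

£144.27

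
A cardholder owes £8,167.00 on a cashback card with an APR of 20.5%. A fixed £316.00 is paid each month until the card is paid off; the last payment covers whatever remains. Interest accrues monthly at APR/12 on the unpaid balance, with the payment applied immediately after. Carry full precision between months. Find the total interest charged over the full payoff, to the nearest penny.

£2,700.84

Monthly rate r = 20.5%/12 = 1.70833% = 0.0170833.
Payoff takes n = ⌈−ln(1 − rB₀/P)/ln(1+r)⌉ = ⌈34.390⌉ = 35 payments; the last is £123.84.
Total paid = 34·£316.00 + £123.84 = £10,867.84.
Total interest = total paid − principal = £10,867.84 − £8,167.00 = £2,700.84.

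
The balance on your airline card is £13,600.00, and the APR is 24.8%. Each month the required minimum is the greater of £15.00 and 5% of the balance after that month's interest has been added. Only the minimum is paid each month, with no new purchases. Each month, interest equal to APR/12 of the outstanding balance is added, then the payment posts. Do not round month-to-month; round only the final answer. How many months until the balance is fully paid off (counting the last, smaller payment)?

150 months

Monthly rate r = 24.8%/12 = 2.06667% = 0.0206667.
While 5% of the post-interest balance exceeds £15.00, each month B ← (B·(1+r))·(1 − 0.05), i.e. B shrinks by the factor (1+r)·0.95 = 0.96963.
This holds for months 1–125. Entering month 126 the balance is £288.06; 5% of the post-interest balance is now below £15.00, so the flat £15.00 minimum applies from here.
From month 126 a fixed £15.00 at rate r clears £288.06 in 25 more payments. Total: 125 + 25 = 150 months.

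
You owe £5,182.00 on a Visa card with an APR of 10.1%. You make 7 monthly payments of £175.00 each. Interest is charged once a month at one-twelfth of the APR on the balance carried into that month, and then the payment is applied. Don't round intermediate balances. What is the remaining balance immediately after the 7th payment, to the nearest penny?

£4,238.76

Monthly rate r = 10.1%/12 = 0.841667% = 0.00841667.
Each month: B ← B·(1+r) − £175.00.
Month 1: interest £43.62; balance after payment £5,050.62.
Month 2: interest £42.51; balance after payment £4,918.12.
Month 3: interest £41.39; balance after payment £4,784.52.
Month 4: interest £40.27; balance after payment £4,649.79.
Month 5: interest £39.14; balance after payment £4,513.92.
Month 6: interest £37.99; balance after payment £4,376.92.
Month 7: interest £36.84; balance after payment £4,238.76.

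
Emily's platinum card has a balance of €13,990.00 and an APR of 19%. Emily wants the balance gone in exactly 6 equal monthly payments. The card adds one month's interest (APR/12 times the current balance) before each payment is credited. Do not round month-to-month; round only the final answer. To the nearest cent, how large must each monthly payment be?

€2,462.57

Monthly rate r = 19%/12 = 1.58333% = 0.0158333.
Level-payment amortization: P = B₀·r / (1 − (1+r)^(−n)) = 13990.00·0.0158333 / (1 − 1.01583^(−6)).
Denominator 1 − (1+r)^(−6) = 0.0899500239.
P = 221.508 / 0.0899500239 ≈ 2462.57.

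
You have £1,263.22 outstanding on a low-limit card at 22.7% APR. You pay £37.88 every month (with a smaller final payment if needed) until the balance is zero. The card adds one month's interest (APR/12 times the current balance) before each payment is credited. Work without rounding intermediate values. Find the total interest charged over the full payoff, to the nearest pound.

Monthly rate r = 22.7%/12 = 1.89167% = 0.0189167.
Payoff takes n = ⌈−ln(1 − rB₀/P)/ln(1+r)⌉ = ⌈53.175⌉ = 54 payments; the last is £6.69.
Total paid = 53·£37.88 + £6.69 = £2,014.33.
Total interest = total paid − principal = £2,014.33 − £1,263.22 = £751.11.

£751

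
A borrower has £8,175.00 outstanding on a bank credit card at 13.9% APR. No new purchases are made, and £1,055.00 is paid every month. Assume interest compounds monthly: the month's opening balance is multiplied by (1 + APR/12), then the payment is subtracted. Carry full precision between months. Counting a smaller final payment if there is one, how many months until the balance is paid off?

9 payments

Monthly rate r = 13.9%/12 = 1.15833% = 0.0115833.
Recurrence: B ← B·(1+r) − £1,055.00.
Month 1: interest £94.69; balance after payment £7,214.69.
Month 2: interest £83.57; balance after payment £6,243.26.
Closed form: n = −ln(1 − rB₀/P)/ln(1+r) = −ln(0.91024)/ln(1.01158) ≈ 8.166, so the balance reaches zero during payment 9.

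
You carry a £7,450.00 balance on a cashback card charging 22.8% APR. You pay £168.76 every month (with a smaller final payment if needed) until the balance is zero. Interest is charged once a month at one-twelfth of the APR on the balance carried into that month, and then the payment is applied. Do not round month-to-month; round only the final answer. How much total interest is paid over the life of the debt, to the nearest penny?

£8,912.46

Monthly rate r = 22.8%/12 = 1.9% = 0.019.
Payoff takes n = ⌈−ln(1 − rB₀/P)/ln(1+r)⌉ = ⌈96.957⌉ = 97 payments; the last is £161.50.
Total paid = 96·£168.76 + £161.50 = £16,362.46.
Total interest = total paid − principal = £16,362.46 − £7,450.00 = £8,912.46.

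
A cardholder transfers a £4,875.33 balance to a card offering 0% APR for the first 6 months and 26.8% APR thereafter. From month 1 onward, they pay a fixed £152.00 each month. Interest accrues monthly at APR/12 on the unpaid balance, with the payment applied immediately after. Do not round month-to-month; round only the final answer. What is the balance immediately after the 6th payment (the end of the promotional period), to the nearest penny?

Promo months 1–6 at r₀ = 0%/12 = 0; months 7+ at r₁ = 26.8%/12 = 0.0223333.
After month 6 (no interest yet): B = £4,875.33 − 6·£152.00 = £3,963.33.

£3,963.33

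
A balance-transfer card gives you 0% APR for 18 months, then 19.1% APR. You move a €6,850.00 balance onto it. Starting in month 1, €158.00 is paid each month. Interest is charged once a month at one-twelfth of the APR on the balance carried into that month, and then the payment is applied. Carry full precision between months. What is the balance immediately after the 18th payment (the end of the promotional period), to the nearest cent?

€4,006.00

Promo months 1–18 at r₀ = 0%/12 = 0; months 19+ at r₁ = 19.1%/12 = 0.0159167.
After month 18 (no interest yet): B = €6,850.00 − 18·€158.00 = €4,006.00.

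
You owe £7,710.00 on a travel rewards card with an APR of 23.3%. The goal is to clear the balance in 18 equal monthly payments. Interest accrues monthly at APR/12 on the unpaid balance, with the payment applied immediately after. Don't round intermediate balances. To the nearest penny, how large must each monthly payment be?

£511.64

Monthly rate r = 23.3%/12 = 1.94167% = 0.0194167.
Level-payment amortization: P = B₀·r / (1 − (1+r)^(−n)) = 7710.00·0.0194167 / (1 − 1.01942^(−18)).
Denominator 1 − (1+r)^(−18) = 0.292593794.
P = 149.703 / 0.292593794 ≈ 511.64.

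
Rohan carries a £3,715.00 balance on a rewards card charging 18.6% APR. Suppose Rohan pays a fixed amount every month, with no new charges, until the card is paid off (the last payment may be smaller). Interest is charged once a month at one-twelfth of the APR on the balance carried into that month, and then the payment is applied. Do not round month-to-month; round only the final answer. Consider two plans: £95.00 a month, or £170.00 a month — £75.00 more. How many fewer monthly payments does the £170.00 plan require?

Monthly rate r = 18.6%/12 = 1.55% = 0.0155.
At £95.00/mo: n = ⌈−ln(1 − rB₀/P)/ln(1+r)⌉ = 61 payments (last £54.98); total interest = total paid − £3,715.00 = £2,039.98.
At £170.00/mo: 27 payments (last £151.22); total interest £856.22.
Payments saved = 61 − 27 = 34.

34 fewer payments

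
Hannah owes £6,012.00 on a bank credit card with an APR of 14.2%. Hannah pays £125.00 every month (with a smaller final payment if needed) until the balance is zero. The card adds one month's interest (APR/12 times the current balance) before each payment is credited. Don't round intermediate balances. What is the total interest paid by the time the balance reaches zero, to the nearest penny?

Monthly rate r = 14.2%/12 = 1.18333% = 0.0118333.
Payoff takes n = ⌈−ln(1 − rB₀/P)/ln(1+r)⌉ = ⌈71.572⌉ = 72 payments; the last is £71.67.
Total paid = 71·£125.00 + £71.67 = £8,946.67.
Total interest = total paid − principal = £8,946.67 − £6,012.00 = £2,934.67.

£2,934.67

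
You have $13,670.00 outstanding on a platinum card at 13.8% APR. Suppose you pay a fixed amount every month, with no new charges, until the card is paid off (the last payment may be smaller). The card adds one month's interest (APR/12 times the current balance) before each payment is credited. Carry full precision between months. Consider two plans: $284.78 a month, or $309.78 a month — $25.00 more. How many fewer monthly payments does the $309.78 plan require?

9 fewer payments

Monthly rate r = 13.8%/12 = 1.15% = 0.0115.
At $284.78/mo: n = ⌈−ln(1 − rB₀/P)/ln(1+r)⌉ = 71 payments (last $65.19); total interest = total paid − $13,670.00 = $6,329.79.
At $309.78/mo: 62 payments (last $290.23); total interest $5,516.81.
Payments saved = 71 − 62 = 9.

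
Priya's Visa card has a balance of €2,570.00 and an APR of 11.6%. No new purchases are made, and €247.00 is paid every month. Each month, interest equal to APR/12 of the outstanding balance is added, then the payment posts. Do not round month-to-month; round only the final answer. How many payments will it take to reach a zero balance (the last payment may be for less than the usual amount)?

Monthly rate r = 11.6%/12 = 0.966667% = 0.00966667.
Recurrence: B ← B·(1+r) − €247.00.
Month 1: interest €24.84; balance after payment €2,347.84.
Month 2: interest €22.70; balance after payment €2,123.54.
Closed form: n = −ln(1 − rB₀/P)/ln(1+r) = −ln(0.89942)/ln(1.00967) ≈ 11.019, so the balance reaches zero during payment 12.

12 months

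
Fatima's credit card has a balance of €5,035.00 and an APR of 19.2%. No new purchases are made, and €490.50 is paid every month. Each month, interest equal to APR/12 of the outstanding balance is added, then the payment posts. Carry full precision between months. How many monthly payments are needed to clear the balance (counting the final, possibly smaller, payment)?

Monthly rate r = 19.2%/12 = 1.6% = 0.016.
Recurrence: B ← B·(1+r) − €490.50.
Month 1: interest €80.56; balance after payment €4,625.06.
Month 2: interest €74.00; balance after payment €4,208.56.
Closed form: n = −ln(1 − rB₀/P)/ln(1+r) = −ln(0.83576)/ln(1.016) ≈ 11.303, so the balance reaches zero during payment 12.

12 months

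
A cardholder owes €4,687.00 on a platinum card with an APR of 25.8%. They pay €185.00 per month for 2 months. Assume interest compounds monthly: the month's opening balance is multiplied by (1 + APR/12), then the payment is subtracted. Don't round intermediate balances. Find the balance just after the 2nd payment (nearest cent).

€4,516.73

Monthly rate r = 25.8%/12 = 2.15% = 0.0215.
Each month: B ← B·(1+r) − €185.00.
Month 1: interest €100.77; balance after payment €4,602.77.
Month 2: interest €98.96; balance after payment €4,516.73.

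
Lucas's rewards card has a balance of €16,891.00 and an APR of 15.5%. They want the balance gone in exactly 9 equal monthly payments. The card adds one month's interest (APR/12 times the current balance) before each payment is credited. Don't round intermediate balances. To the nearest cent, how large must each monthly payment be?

€2,000.06

Monthly rate r = 15.5%/12 = 1.29167% = 0.0129167.
Level-payment amortization: P = B₀·r / (1 − (1+r)^(−n)) = 16891.00·0.0129167 / (1 − 1.01292^(−9)).
Denominator 1 − (1+r)^(−9) = 0.109084436.
P = 218.175 / 0.109084436 ≈ 2000.06.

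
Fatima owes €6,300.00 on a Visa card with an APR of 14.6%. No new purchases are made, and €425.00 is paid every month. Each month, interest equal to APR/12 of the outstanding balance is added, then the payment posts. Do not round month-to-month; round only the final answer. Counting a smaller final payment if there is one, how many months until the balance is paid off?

Monthly rate r = 14.6%/12 = 1.21667% = 0.0121667.
Recurrence: B ← B·(1+r) − €425.00.
Month 1: interest €76.65; balance after payment €5,951.65.
Month 2: interest €72.41; balance after payment €5,599.06.
Closed form: n = −ln(1 − rB₀/P)/ln(1+r) = −ln(0.81965)/ln(1.01217) ≈ 16.446, so the balance reaches zero during payment 17.

17 payments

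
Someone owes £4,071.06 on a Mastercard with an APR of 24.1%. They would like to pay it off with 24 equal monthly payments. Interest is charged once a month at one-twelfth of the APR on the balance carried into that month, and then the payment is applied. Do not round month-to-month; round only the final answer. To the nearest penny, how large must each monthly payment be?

£215.44

Monthly rate r = 24.1%/12 = 2.00833% = 0.0200833.
Level-payment amortization: P = B₀·r / (1 − (1+r)^(−n)) = 4071.06·0.0200833 / (1 − 1.02008^(−24)).
Denominator 1 − (1+r)^(−24) = 0.37949633.
P = 81.7605 / 0.37949633 ≈ 215.44.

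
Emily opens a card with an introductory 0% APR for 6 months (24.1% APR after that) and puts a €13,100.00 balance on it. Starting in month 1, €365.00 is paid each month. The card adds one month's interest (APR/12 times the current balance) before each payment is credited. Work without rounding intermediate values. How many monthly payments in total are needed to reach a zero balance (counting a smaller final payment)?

Promo months 1–6 at r₀ = 0%/12 = 0; months 7+ at r₁ = 24.1%/12 = 0.0200833.
After month 6 (no interest yet): B = €13,100.00 − 6·€365.00 = €10,910.00.
Then at r₁ with €365.00/mo: n₂ = −ln(1 − r₁·B/P)/ln(1+r₁) ≈ 46.12 → 47 more payments.

53 months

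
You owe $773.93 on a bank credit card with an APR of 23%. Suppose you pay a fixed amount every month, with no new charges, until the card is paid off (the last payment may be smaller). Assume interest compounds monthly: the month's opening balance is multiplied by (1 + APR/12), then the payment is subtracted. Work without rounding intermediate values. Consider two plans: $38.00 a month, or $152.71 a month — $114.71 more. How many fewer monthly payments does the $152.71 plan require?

Monthly rate r = 23%/12 = 1.91667% = 0.0191667.
At $38.00/mo: n = ⌈−ln(1 − rB₀/P)/ln(1+r)⌉ = 27 payments (last $2.56); total interest = total paid − $773.93 = $216.63.
At $152.71/mo: 6 payments (last $58.71); total interest $48.33.
Payments saved = 27 − 6 = 21.

21 fewer payments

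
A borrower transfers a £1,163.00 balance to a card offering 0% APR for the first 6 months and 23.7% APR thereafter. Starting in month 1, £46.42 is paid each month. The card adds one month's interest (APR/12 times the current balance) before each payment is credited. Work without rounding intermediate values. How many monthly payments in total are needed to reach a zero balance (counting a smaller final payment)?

31 months

Promo months 1–6 at r₀ = 0%/12 = 0; months 7+ at r₁ = 23.7%/12 = 0.01975.
After month 6 (no interest yet): B = £1,163.00 − 6·£46.42 = £884.48.
Then at r₁ with £46.42/mo: n₂ = −ln(1 − r₁·B/P)/ln(1+r₁) ≈ 24.14 → 25 more payments.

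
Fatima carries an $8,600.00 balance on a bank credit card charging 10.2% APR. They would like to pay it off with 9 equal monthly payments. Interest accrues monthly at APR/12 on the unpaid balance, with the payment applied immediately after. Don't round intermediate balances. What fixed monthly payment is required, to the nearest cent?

Monthly rate r = 10.2%/12 = 0.85% = 0.0085.
Level-payment amortization: P = B₀·r / (1 − (1+r)^(−n)) = 8600.00·0.0085 / (1 − 1.0085^(−9)).
Denominator 1 − (1+r)^(−9) = 0.0733475527.
P = 73.1 / 0.0733475527 ≈ 996.62.

$996.62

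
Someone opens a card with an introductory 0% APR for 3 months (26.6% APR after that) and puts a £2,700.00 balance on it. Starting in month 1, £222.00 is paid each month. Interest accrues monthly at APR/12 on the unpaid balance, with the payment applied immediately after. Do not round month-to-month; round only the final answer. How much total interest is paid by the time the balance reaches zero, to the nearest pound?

£265

Promo months 1–3 at r₀ = 0%/12 = 0; months 4+ at r₁ = 26.6%/12 = 0.0221667.
After month 3 (no interest yet): B = £2,700.00 − 3·£222.00 = £2,034.00.
Then at r₁ with £222.00/mo: n₂ = −ln(1 − r₁·B/P)/ln(1+r₁) ≈ 10.35 → 11 more payments.
Total paid = 13·£222.00 + £79.27 = £2,965.27; interest = £2,965.27 − £2,700.00 = £265.27.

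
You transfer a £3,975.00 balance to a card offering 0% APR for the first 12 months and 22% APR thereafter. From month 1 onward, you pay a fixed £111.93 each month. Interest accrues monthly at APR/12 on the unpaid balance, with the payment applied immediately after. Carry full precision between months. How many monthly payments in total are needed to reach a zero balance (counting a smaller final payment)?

Promo months 1–12 at r₀ = 0%/12 = 0; months 13+ at r₁ = 22%/12 = 0.0183333.
After month 12 (no interest yet): B = £3,975.00 − 12·£111.93 = £2,631.84.
Then at r₁ with £111.93/mo: n₂ = −ln(1 − r₁·B/P)/ln(1+r₁) ≈ 31.05 → 32 more payments.

44 payments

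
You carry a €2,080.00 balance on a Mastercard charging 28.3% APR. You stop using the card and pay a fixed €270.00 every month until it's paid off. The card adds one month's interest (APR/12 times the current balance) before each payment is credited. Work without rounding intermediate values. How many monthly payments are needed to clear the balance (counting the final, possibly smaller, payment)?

Monthly rate r = 28.3%/12 = 2.35833% = 0.0235833.
Recurrence: B ← B·(1+r) − €270.00.
Month 1: interest €49.05; balance after payment €1,859.05.
Month 2: interest €43.84; balance after payment €1,632.90.
Closed form: n = −ln(1 − rB₀/P)/ln(1+r) = −ln(0.81832)/ln(1.02358) ≈ 8.602, so the balance reaches zero during payment 9.

9 payments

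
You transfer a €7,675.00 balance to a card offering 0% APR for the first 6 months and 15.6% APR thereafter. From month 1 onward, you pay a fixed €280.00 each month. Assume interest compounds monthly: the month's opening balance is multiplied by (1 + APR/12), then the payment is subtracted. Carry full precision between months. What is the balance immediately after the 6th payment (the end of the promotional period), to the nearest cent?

Promo months 1–6 at r₀ = 0%/12 = 0; months 7+ at r₁ = 15.6%/12 = 0.013.
After month 6 (no interest yet): B = €7,675.00 − 6·€280.00 = €5,995.00.

€5,995.00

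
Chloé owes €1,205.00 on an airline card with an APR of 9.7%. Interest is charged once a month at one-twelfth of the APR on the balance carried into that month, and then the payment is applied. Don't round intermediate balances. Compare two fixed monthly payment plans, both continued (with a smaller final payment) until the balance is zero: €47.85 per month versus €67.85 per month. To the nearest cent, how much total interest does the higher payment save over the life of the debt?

€46.73

Monthly rate r = 9.7%/12 = 0.808333% = 0.00808333.
At €47.85/mo: n = ⌈−ln(1 − rB₀/P)/ln(1+r)⌉ = 29 payments (last €13.01); total interest = total paid − €1,205.00 = €147.81.
At €67.85/mo: 20 payments (last €16.93); total interest €101.08.
Interest saved = €147.81 − €101.08 = €46.73.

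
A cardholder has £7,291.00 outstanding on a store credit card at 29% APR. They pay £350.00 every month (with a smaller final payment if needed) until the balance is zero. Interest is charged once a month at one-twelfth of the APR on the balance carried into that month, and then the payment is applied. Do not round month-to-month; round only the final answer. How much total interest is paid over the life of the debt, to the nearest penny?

£2,970.19

Monthly rate r = 29%/12 = 2.41667% = 0.0241667.
Payoff takes n = ⌈−ln(1 − rB₀/P)/ln(1+r)⌉ = ⌈29.315⌉ = 30 payments; the last is £111.19.
Total paid = 29·£350.00 + £111.19 = £10,261.19.
Total interest = total paid − principal = £10,261.19 − £7,291.00 = £2,970.19.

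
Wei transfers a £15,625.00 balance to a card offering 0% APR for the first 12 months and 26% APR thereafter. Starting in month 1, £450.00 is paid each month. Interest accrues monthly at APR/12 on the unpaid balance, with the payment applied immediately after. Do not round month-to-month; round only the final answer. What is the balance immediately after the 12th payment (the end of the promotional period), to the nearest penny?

£10,225.00

Promo months 1–12 at r₀ = 0%/12 = 0; months 13+ at r₁ = 26%/12 = 0.0216667.
After month 12 (no interest yet): B = £15,625.00 − 12·£450.00 = £10,225.00.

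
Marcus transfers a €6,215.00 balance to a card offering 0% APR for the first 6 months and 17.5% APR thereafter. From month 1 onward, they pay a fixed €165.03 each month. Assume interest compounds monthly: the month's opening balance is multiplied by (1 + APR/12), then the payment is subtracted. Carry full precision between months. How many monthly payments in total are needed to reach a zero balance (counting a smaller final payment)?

49 payments

Promo months 1–6 at r₀ = 0%/12 = 0; months 7+ at r₁ = 17.5%/12 = 0.0145833.
After month 6 (no interest yet): B = €6,215.00 − 6·€165.03 = €5,224.82.
Then at r₁ with €165.03/mo: n₂ = −ln(1 − r₁·B/P)/ln(1+r₁) ≈ 42.78 → 43 more payments.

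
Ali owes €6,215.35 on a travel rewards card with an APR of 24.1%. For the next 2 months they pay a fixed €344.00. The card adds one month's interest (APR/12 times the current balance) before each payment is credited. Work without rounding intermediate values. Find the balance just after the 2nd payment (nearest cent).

€5,772.60

Monthly rate r = 24.1%/12 = 2.00833% = 0.0200833.
Each month: B ← B·(1+r) − €344.00.
Month 1: interest €124.82; balance after payment €5,996.17.
Month 2: interest €120.42; balance after payment €5,772.60.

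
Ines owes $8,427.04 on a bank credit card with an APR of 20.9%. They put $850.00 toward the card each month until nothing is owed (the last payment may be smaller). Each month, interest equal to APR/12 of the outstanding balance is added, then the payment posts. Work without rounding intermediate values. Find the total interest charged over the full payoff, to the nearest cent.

Monthly rate r = 20.9%/12 = 1.74167% = 0.0174167.
Payoff takes n = ⌈−ln(1 − rB₀/P)/ln(1+r)⌉ = ⌈10.978⌉ = 11 payments; the last is $831.43.
Total paid = 10·$850.00 + $831.43 = $9,331.43.
Total interest = total paid − principal = $9,331.43 − $8,427.04 = $904.39.

$904.39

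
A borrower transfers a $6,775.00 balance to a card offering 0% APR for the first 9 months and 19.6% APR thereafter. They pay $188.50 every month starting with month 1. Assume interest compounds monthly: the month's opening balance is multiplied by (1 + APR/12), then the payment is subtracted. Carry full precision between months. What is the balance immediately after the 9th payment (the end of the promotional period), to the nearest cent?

$5,078.50

Promo months 1–9 at r₀ = 0%/12 = 0; months 10+ at r₁ = 19.6%/12 = 0.0163333.
After month 9 (no interest yet): B = $6,775.00 − 9·$188.50 = $5,078.50.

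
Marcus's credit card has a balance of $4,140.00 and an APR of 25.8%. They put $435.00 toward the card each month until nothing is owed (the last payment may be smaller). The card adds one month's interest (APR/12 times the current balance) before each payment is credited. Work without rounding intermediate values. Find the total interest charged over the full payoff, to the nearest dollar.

Monthly rate r = 25.8%/12 = 2.15% = 0.0215.
Payoff takes n = ⌈−ln(1 − rB₀/P)/ln(1+r)⌉ = ⌈10.762⌉ = 11 payments; the last is $332.42.
Total paid = 10·$435.00 + $332.42 = $4,682.42.
Total interest = total paid − principal = $4,682.42 − $4,140.00 = $542.42.

$542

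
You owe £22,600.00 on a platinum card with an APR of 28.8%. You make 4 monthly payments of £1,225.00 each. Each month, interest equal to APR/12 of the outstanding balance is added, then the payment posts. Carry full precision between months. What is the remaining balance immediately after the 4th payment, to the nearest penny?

Monthly rate r = 28.8%/12 = 2.4% = 0.024.
Each month: B ← B·(1+r) − £1,225.00.
Month 1: interest £542.40; balance after payment £21,917.40.
Month 2: interest £526.02; balance after payment £21,218.42.
Month 3: interest £509.24; balance after payment £20,502.66.
Month 4: interest £492.06; balance after payment £19,769.72.

£19,769.72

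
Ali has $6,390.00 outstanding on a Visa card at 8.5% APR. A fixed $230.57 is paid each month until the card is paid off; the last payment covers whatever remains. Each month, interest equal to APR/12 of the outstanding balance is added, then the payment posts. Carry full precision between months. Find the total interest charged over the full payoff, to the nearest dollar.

Monthly rate r = 8.5%/12 = 0.708333% = 0.00708333.
Payoff takes n = ⌈−ln(1 − rB₀/P)/ln(1+r)⌉ = ⌈30.962⌉ = 31 payments; the last is $221.73.
Total paid = 30·$230.57 + $221.73 = $7,138.83.
Total interest = total paid − principal = $7,138.83 − $6,390.00 = $748.83.

$749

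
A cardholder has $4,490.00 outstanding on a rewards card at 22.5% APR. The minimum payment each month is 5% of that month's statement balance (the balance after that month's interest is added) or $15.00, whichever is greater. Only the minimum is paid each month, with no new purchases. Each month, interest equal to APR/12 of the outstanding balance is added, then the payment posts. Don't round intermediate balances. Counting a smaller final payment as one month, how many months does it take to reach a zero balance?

108 months

Monthly rate r = 22.5%/12 = 1.875% = 0.01875.
While 5% of the post-interest balance exceeds $15.00, each month B ← (B·(1+r))·(1 − 0.05), i.e. B shrinks by the factor (1+r)·0.95 = 0.96781.
This holds for months 1–84. Entering month 85 the balance is $287.55; 5% of the post-interest balance is now below $15.00, so the flat $15.00 minimum applies from here.
From month 85 a fixed $15.00 at rate r clears $287.55 in 24 more payments. Total: 84 + 24 = 108 months.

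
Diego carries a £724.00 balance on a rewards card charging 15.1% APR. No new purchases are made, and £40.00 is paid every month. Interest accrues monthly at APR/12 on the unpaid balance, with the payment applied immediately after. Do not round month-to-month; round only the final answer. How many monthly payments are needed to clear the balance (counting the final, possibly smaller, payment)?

21 months

Monthly rate r = 15.1%/12 = 1.25833% = 0.0125833.
Recurrence: B ← B·(1+r) − £40.00.
Month 1: interest £9.11; balance after payment £693.11.
Month 2: interest £8.72; balance after payment £661.83.
Closed form: n = −ln(1 − rB₀/P)/ln(1+r) = −ln(0.77224)/ln(1.01258) ≈ 20.669, so the balance reaches zero during payment 21.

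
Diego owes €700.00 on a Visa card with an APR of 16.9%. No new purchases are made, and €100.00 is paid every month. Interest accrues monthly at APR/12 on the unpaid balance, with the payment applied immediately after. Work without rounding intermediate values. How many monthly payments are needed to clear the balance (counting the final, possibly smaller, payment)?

8 months

Monthly rate r = 16.9%/12 = 1.40833% = 0.0140833.
Recurrence: B ← B·(1+r) − €100.00.
Month 1: interest €9.86; balance after payment €609.86.
Month 2: interest €8.59; balance after payment €518.45.
Closed form: n = −ln(1 − rB₀/P)/ln(1+r) = −ln(0.90142)/ln(1.01408) ≈ 7.421, so the balance reaches zero during payment 8.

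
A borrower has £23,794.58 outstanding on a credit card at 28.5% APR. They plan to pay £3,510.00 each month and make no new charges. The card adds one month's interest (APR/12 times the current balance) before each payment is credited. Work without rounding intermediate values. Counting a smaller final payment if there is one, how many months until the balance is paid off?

Monthly rate r = 28.5%/12 = 2.375% = 0.02375.
Recurrence: B ← B·(1+r) − £3,510.00.
Month 1: interest £565.12; balance after payment £20,849.70.
Month 2: interest £495.18; balance after payment £17,834.88.
Closed form: n = −ln(1 − rB₀/P)/ln(1+r) = −ln(0.839)/ln(1.02375) ≈ 7.479, so the balance reaches zero during payment 8.

8 payments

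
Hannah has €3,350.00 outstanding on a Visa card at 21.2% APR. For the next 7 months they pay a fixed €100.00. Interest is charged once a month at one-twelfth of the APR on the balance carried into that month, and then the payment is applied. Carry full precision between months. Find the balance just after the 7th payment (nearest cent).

Monthly rate r = 21.2%/12 = 1.76667% = 0.0176667.
Each month: B ← B·(1+r) − €100.00.
Month 1: interest €59.18; balance after payment €3,309.18.
Month 2: interest €58.46; balance after payment €3,267.65.
Month 3: interest €57.73; balance after payment €3,225.37.
Month 4: interest €56.98; balance after payment €3,182.36.
Month 5: interest €56.22; balance after payment €3,138.58.
Month 6: interest €55.45; balance after payment €3,094.03.
Month 7: interest €54.66; balance after payment €3,048.69.

€3,048.69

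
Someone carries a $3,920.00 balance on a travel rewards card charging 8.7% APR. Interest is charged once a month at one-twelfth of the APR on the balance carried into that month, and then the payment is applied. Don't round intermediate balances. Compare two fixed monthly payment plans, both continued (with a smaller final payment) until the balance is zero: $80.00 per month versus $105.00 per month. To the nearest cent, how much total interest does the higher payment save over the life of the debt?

Monthly rate r = 8.7%/12 = 0.725% = 0.00725.
At $80.00/mo: n = ⌈−ln(1 − rB₀/P)/ln(1+r)⌉ = 61 payments (last $60.54); total interest = total paid − $3,920.00 = $940.54.
At $105.00/mo: 44 payments (last $72.74); total interest $667.74.
Interest saved = $940.54 − $667.74 = $272.80.

$272.80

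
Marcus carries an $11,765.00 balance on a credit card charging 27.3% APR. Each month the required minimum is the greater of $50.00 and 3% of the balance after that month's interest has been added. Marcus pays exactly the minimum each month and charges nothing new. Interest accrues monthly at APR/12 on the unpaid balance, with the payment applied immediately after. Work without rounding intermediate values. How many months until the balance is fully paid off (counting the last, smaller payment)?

Monthly rate r = 27.3%/12 = 2.275% = 0.02275.
While 3% of the post-interest balance exceeds $50.00, each month B ← (B·(1+r))·(1 − 0.03), i.e. B shrinks by the factor (1+r)·0.97 = 0.99207.
This holds for months 1–249. Entering month 250 the balance is $1,619.41; 3% of the post-interest balance is now below $50.00, so the flat $50.00 minimum applies from here.
From month 250 a fixed $50.00 at rate r clears $1,619.41 in 60 more payments. Total: 249 + 60 = 309 months.

309 months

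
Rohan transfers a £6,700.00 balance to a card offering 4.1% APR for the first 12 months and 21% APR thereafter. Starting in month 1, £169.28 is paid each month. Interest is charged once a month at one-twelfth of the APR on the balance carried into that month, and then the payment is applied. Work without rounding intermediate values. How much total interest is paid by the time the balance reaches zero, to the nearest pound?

£2,244

Promo months 1–12 at r₀ = 4.1%/12 = 0.00341667; months 13+ at r₁ = 21%/12 = 0.0175.
After month 12: iterate B ← B·(1+r₀) − £169.28 for 12 months → £4,909.95.
Then at r₁ with £169.28/mo: n₂ = −ln(1 − r₁·B/P)/ln(1+r₁) ≈ 40.84 → 41 more payments.
Total paid = 52·£169.28 + £141.58 = £8,944.14; interest = £8,944.14 − £6,700.00 = £2,244.14.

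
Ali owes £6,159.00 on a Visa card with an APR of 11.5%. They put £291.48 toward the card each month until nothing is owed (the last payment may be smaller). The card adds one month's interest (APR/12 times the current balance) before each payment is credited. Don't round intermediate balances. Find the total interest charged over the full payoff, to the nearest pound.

£756

Monthly rate r = 11.5%/12 = 0.958333% = 0.00958333.
Payoff takes n = ⌈−ln(1 − rB₀/P)/ln(1+r)⌉ = ⌈23.724⌉ = 24 payments; the last is £211.21.
Total paid = 23·£291.48 + £211.21 = £6,915.25.
Total interest = total paid − principal = £6,915.25 − £6,159.00 = £756.25.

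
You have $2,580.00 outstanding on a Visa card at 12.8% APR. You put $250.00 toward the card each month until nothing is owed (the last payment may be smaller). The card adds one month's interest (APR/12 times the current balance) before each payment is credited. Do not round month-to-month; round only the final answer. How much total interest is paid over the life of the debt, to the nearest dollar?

Monthly rate r = 12.8%/12 = 1.06667% = 0.0106667.
Payoff takes n = ⌈−ln(1 − rB₀/P)/ln(1+r)⌉ = ⌈10.992⌉ = 11 payments; the last is $247.93.
Total paid = 10·$250.00 + $247.93 = $2,747.93.
Total interest = total paid − principal = $2,747.93 − $2,580.00 = $167.93.

$168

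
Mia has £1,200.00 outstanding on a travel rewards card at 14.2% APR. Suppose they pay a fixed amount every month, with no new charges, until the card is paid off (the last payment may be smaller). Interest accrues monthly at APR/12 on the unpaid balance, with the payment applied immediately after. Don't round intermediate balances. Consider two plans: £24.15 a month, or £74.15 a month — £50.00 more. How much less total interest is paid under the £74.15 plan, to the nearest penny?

£480.40

Monthly rate r = 14.2%/12 = 1.18333% = 0.0118333.
At £24.15/mo: n = ⌈−ln(1 − rB₀/P)/ln(1+r)⌉ = 76 payments (last £9.11); total interest = total paid − £1,200.00 = £620.36.
At £74.15/mo: 19 payments (last £5.26); total interest £139.96.
Interest saved = £620.36 − £139.96 = £480.40.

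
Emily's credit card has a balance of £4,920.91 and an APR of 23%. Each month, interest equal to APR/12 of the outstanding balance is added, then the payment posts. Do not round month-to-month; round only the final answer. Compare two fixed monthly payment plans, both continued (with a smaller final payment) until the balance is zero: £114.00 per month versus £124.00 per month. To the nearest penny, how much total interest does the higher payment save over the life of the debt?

£1,208.93

Monthly rate r = 23%/12 = 1.91667% = 0.0191667.
At £114.00/mo: n = ⌈−ln(1 − rB₀/P)/ln(1+r)⌉ = 93 payments (last £59.22); total interest = total paid − £4,920.91 = £5,626.31.
At £124.00/mo: 76 payments (last £38.29); total interest £4,417.38.
Interest saved = £5,626.31 − £4,417.38 = £1,208.93.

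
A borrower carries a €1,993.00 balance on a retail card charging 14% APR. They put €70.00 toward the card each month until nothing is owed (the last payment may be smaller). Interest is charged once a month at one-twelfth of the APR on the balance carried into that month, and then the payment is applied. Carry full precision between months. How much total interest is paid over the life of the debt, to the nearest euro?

Monthly rate r = 14%/12 = 1.16667% = 0.0116667.
Payoff takes n = ⌈−ln(1 − rB₀/P)/ln(1+r)⌉ = ⌈34.806⌉ = 35 payments; the last is €56.47.
Total paid = 34·€70.00 + €56.47 = €2,436.47.
Total interest = total paid − principal = €2,436.47 − €1,993.00 = €443.47.

€443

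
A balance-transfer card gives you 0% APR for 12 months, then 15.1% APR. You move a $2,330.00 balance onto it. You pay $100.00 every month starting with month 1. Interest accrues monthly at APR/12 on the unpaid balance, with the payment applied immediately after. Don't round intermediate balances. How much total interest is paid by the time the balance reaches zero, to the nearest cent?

$96.65

Promo months 1–12 at r₀ = 0%/12 = 0; months 13+ at r₁ = 15.1%/12 = 0.0125833.
After month 12 (no interest yet): B = $2,330.00 − 12·$100.00 = $1,130.00.
Then at r₁ with $100.00/mo: n₂ = −ln(1 − r₁·B/P)/ln(1+r₁) ≈ 12.27 → 13 more payments.
Total paid = 24·$100.00 + $26.65 = $2,426.65; interest = $2,426.65 − $2,330.00 = $96.65.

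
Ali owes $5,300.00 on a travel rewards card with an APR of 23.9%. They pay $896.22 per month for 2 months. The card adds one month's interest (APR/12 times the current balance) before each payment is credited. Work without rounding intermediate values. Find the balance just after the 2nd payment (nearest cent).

Monthly rate r = 23.9%/12 = 1.99167% = 0.0199167.
Each month: B ← B·(1+r) − $896.22.
Month 1: interest $105.56; balance after payment $4,509.34.
Month 2: interest $89.81; balance after payment $3,702.93.

$3,702.93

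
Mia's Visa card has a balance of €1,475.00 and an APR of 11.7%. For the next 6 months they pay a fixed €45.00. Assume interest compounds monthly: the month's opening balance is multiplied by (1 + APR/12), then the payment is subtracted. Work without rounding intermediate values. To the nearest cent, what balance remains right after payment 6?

€1,286.75

Monthly rate r = 11.7%/12 = 0.975% = 0.00975.
Each month: B ← B·(1+r) − €45.00.
Month 1: interest €14.38; balance after payment €1,444.38.
Month 2: interest €14.08; balance after payment €1,413.46.
Month 3: interest €13.78; balance after payment €1,382.25.
Month 4: interest €13.48; balance after payment €1,350.72.
Month 5: interest €13.17; balance after payment €1,318.89.
Month 6: interest €12.86; balance after payment €1,286.75.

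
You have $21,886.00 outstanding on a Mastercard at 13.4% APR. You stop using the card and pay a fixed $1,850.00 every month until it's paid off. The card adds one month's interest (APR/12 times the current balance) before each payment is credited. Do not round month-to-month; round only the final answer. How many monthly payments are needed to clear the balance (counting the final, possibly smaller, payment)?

13 months

Monthly rate r = 13.4%/12 = 1.11667% = 0.0111667.
Recurrence: B ← B·(1+r) − $1,850.00.
Month 1: interest $244.39; balance after payment $20,280.39.
Month 2: interest $226.46; balance after payment $18,656.86.
Closed form: n = −ln(1 − rB₀/P)/ln(1+r) = −ln(0.8679)/ln(1.01117) ≈ 12.759, so the balance reaches zero during payment 13.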